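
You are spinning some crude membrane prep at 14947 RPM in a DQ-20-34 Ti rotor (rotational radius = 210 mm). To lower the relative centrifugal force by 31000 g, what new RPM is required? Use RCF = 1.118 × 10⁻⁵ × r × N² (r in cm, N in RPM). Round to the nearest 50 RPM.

9550 RPM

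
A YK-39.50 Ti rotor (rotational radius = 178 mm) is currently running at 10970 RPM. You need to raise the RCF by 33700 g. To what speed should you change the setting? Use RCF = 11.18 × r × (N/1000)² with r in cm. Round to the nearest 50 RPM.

17000 RPM

r = 178 mm = 17.8 cm
Current RCF = 11.18 × 17.8 × (10.97)² = 11.18 × 17.8 × 120.3409 ≈ 23,948.3 × g
Target RCF = 23,948.3 + 33,700 = 57,648.3 × g
(N/1000)² = 57,648.3 / 199.004 = 289.6841
N = 1000 × √289.6841 ≈ 17,020.1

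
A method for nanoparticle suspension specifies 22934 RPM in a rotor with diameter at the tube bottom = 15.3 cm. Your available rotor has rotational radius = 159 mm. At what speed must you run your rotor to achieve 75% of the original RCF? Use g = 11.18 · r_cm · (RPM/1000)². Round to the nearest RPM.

13777 RPM

Original rotor: r = 15.3 / 2 = 7.65 cm
RCF = 11.18 × r × (N/1000)²
RCF_original = 11.18 × 7.65 × (22.934)² = 11.18 × 7.65 × 525.968356 ≈ 44,984.5 × g
Target RCF = 0.75 × 44,984.5 ≈ 33,738.4 × g
Your rotor: r = 159 mm = 15.9 cm
33,738.4 = 11.18 × 15.9 × (N/1000)²
(N/1000)² = 33,738.4 / 177.762 = 189.7953
N = 1000 × √189.7953 ≈ 13,776.6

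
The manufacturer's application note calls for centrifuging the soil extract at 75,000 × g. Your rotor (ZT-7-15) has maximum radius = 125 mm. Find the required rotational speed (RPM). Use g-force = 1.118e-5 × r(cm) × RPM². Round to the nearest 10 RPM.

r = 125 mm = 12.5 cm
RCF = 1.118 × 10⁻⁵ × r × N²
75,000 = 1.118 × 10⁻⁵ × 12.5 × N²
N² = 75,000 / (13.975 × 10⁻⁵) = 536,672,630
N ≈ √536,672,630 ≈ 23,166.2

≈ 23170 RPM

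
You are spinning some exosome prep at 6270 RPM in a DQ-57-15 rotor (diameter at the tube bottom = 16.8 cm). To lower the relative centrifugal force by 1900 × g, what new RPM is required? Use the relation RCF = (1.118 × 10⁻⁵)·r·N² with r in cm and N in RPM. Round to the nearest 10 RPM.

≈ 4370 RPM

r = 16.8 / 2 = 8.4 cm
Current RCF = 1.118 × 10⁻⁵ × 8.4 × (6270)² = 1.118 × 10⁻⁵ × 8.4 × 39,312,900 ≈ 3,692 × g
Target RCF = 3,692 − 1,900 = 1,792 × g
N² = 1,792 / (9.3912 × 10⁻⁵) = 19,081,694
N ≈ √19,081,694 ≈ 4,368.3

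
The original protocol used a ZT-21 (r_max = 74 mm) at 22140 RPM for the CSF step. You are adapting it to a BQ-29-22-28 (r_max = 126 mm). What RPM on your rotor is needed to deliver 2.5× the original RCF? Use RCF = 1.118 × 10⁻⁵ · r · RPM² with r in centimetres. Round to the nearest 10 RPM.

26830 RPM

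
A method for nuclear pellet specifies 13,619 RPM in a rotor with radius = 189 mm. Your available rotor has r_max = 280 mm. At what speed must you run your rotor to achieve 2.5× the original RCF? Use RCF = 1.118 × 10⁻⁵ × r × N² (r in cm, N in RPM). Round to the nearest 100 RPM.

17700 RPM

Original rotor: r = 189 mm = 18.9 cm
RCF_original = 1.118 × 10⁻⁵ × 18.9 × (13619)² = 1.118 × 10⁻⁵ × 18.9 × 185,477,161 ≈ 39,191.7 × g
Target RCF = 2.5 × 39,191.7 ≈ 97,979.2 × g
Your rotor: r = 280 mm = 28.0 cm
97,979.2 = 1.118 × 10⁻⁵ × 28 × N²
N² = 97,979.2 / (31.304 × 10⁻⁵) = 312,992,589
N ≈ √312,992,589 ≈ 17,691.6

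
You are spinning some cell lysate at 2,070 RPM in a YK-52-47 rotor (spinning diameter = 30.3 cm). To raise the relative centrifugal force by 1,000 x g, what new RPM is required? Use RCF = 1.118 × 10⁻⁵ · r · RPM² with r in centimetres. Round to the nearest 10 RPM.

N₂ ≈ 3190 RPM

r = 30.3 / 2 = 15.15 cm
Current RCF = 1.118 × 10⁻⁵ × 15.15 × (2070)² = 1.118 × 10⁻⁵ × 15.15 × 4,284,900 ≈ 725.8 × g
Target RCF = 725.8 + 1,000 = 1,725.8 × g
N² = 1,725.8 / (16.9377 × 10⁻⁵) = 10,189,105
N ≈ √10,189,105 ≈ 3,192.0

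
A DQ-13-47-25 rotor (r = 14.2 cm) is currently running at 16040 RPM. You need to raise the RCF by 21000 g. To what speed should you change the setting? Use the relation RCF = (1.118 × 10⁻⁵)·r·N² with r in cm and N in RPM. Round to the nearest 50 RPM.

N₂ ≈ 19750 RPM

Current RCF = 1.118 × 10⁻⁵ × 14.2 × (16040)² = 1.118 × 10⁻⁵ × 14.2 × 257,281,600 ≈ 40,845 × g
Target RCF = 40,845 + 21,000 = 61,845 × g
N² = 61,845 / (15.8756 × 10⁻⁵) = 389,560,080
N ≈ √389,560,080 ≈ 19,737.3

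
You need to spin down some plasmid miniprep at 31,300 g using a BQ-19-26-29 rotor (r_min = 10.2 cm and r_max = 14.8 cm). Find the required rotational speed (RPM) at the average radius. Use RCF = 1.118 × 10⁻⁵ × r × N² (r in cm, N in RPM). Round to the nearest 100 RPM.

r_avg = (10.2 + 14.8) / 2 = 12.5 cm
RCF = 1.118 × 10⁻⁵ × r × N²
31,300 = 1.118 × 10⁻⁵ × 12.5 × N²
N² = 31,300 / (13.975 × 10⁻⁵) = 223,971,377
N ≈ √223,971,377 ≈ 14,965.7

N ≈ 15000 RPM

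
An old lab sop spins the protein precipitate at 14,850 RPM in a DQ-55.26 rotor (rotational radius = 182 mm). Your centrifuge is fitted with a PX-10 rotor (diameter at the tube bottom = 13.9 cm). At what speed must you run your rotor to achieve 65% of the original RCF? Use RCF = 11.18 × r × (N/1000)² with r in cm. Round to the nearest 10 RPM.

≈ 19370 RPM

Original rotor: r = 182 mm = 18.2 cm
RCF_original = 11.18 × 18.2 × (14.85)² = 11.18 × 18.2 × 220.5225 ≈ 44,871 × g
Target RCF = 0.65 × 44,871 ≈ 29,166.2 × g
Your rotor: r = 13.9 / 2 = 6.95 cm
29,166.2 = 11.18 × 6.95 × (N/1000)²
(N/1000)² = 29,166.2 / 77.701 = 375.3645
N = 1000 × √375.3645 ≈ 19,374.3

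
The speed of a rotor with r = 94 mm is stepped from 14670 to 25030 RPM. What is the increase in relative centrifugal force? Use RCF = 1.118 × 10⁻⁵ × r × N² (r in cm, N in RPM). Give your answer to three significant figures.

r = 94 mm = 9.4 cm
RCF₁ = 1.118 × 10⁻⁵ × 9.4 × (14670)² = 1.118 × 10⁻⁵ × 9.4 × 215,208,900 ≈ 22,616.7 × g
RCF₂ = 1.118 × 10⁻⁵ × 9.4 × (25030)² = 1.118 × 10⁻⁵ × 9.4 × 626,500,900 ≈ 65,840.2 × g
Increase = 65,840.2 − 22,616.7 = 43,223.5

43200 ×g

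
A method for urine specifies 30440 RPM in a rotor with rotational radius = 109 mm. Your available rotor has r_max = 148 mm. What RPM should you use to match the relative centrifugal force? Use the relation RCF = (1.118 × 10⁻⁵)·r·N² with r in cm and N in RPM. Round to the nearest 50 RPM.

Original rotor: r = 109 mm = 10.9 cm
RCF = 1.118 × 10⁻⁵ × r × N²
RCF_original = 1.118 × 10⁻⁵ × 10.9 × (30440)² = 1.118 × 10⁻⁵ × 10.9 × 926,593,600 ≈ 112,916.5 × g
Your rotor: r = 148 mm = 14.8 cm
112,916.5 = 1.118 × 10⁻⁵ × 14.8 × N²
N² = 112,916.5 / (16.5464 × 10⁻⁵) = 682,423,367
N ≈ √682,423,367 ≈ 26,123.2

26100 RPM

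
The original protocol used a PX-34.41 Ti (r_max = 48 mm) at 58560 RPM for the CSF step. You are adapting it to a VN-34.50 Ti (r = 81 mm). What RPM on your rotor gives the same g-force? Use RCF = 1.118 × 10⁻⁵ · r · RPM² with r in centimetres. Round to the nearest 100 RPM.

≈ 45100 RPM

Original rotor: r = 48 mm = 4.8 cm
RCF_original = 1.118 × 10⁻⁵ × 4.8 × (58560)² = 1.118 × 10⁻⁵ × 4.8 × 3,429,273,600 ≈ 184,028.5 × g
Your rotor: r = 81 mm = 8.1 cm
184,028.5 = 1.118 × 10⁻⁵ × 8.1 × N²
N² = 184,028.5 / (9.0558 × 10⁻⁵) = 2,032,161,709
N ≈ √2,032,161,709 ≈ 45,079.5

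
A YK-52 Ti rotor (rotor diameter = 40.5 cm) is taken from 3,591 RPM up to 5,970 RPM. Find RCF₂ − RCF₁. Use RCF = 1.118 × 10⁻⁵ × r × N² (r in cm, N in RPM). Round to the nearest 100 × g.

r = 40.5 / 2 = 20.25 cm
RCF₁ = 1.118 × 10⁻⁵ × 20.25 × (3591)² = 1.118 × 10⁻⁵ × 20.25 × 12,895,281 ≈ 2,919.4 × g
RCF₂ = 1.118 × 10⁻⁵ × 20.25 × (5970)² = 1.118 × 10⁻⁵ × 20.25 × 35,640,900 ≈ 8,068.9 × g
Increase = 8,068.9 − 2,919.4 = 5,149.5

≈ 5100 x g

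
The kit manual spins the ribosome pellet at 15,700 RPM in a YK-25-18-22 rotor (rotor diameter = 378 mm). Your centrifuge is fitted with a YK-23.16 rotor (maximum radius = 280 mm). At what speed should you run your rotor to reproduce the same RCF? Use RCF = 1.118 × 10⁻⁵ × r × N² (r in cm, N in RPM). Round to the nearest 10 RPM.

≈ 12900 RPM

Original rotor: r = 378 mm / 2 = 189 mm = 18.9 cm
RCF_original = 1.118 × 10⁻⁵ × 18.9 × (15700)² = 1.118 × 10⁻⁵ × 18.9 × 246,490,000 ≈ 52,083.8 × g
Your rotor: r = 280 mm = 28.0 cm
52,083.8 = 1.118 × 10⁻⁵ × 28 × N²
N² = 52,083.8 / (31.304 × 10⁻⁵) = 166,380,654
N ≈ √166,380,654 ≈ 12,898.9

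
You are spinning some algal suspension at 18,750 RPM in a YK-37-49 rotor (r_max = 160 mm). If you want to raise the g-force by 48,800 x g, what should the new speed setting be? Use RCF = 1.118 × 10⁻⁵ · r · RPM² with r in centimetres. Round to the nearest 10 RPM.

r = 160 mm = 16.0 cm
Current RCF = 1.118 × 10⁻⁵ × 16 × (18750)² = 1.118 × 10⁻⁵ × 16 × 351,562,500 ≈ 62,887.5 × g
Target RCF = 62,887.5 + 48,800 = 111,687.5 × g
N² = 111,687.5 / (17.888 × 10⁻⁵) = 624,371,087
N ≈ √624,371,087 ≈ 24,987.4

≈ 24990 RPM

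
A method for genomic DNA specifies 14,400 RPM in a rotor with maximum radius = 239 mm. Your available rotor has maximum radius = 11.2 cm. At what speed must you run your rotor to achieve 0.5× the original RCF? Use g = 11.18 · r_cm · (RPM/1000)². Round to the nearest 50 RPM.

14850 RPM

Original rotor: r = 239 mm = 23.9 cm
RCF_original = 11.18 × 23.9 × (14.4)² = 11.18 × 23.9 × 207.36 ≈ 55,407 × g
Target RCF = 0.5 × 55,407 ≈ 27,703.5 × g
27,703.5 = 11.18 × 11.2 × (N/1000)²
(N/1000)² = 27,703.5 / 125.216 = 221.2457
N = 1000 × √221.2457 ≈ 14,874.3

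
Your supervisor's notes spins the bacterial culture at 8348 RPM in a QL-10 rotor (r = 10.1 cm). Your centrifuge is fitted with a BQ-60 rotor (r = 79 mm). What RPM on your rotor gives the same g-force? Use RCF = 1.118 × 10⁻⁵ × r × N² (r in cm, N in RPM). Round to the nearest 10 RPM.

RCF = 1.118 × 10⁻⁵ × r × N²
RCF_original = 1.118 × 10⁻⁵ × 10.1 × (8348)² = 1.118 × 10⁻⁵ × 10.1 × 69,689,104 ≈ 7,869.2 × g
Your rotor: r = 79 mm = 7.9 cm
7,869.2 = 1.118 × 10⁻⁵ × 7.9 × N²
N² = 7,869.2 / (8.8322 × 10⁻⁵) = 89,096,714
N ≈ √89,096,714 ≈ 9,439.1

≈ 9440 RPM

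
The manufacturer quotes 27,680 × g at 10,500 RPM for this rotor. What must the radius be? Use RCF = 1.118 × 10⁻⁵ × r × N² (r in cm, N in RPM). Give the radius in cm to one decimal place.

RCF = 1.118 × 10⁻⁵ × r × N²
27680 = 1.118 × 10⁻⁵ × r × (10500)²
r = 27680 / (1.118 × 10⁻⁵ × 110,250,000) = 27680 / 1232.595 ≈ 22.457 cm

≈ 22.5 cm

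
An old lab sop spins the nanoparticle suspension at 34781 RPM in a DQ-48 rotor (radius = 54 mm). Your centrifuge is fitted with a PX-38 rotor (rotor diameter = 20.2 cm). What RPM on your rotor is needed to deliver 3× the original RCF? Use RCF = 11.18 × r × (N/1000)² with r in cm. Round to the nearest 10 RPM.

44050 RPM

Original rotor: r = 54 mm = 5.4 cm
RCF_original = 11.18 × 5.4 × (34.781)² = 11.18 × 5.4 × 1,209.717961 ≈ 73,033.1 × g
Target RCF = 3 × 73,033.1 ≈ 219,099.3 × g
Your rotor: r = 20.2 / 2 = 10.1 cm
219,099.3 = 11.18 × 10.1 × (N/1000)²
(N/1000)² = 219,099.3 / 112.918 = 1940.34
N = 1000 × √1940.34 ≈ 44,049.3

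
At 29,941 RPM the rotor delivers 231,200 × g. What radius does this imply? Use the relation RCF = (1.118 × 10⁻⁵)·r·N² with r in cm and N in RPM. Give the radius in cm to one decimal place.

≈ 23.1 cm

231200 = 1.118 × 10⁻⁵ × r × (29941)²
r = 231200 / (1.118 × 10⁻⁵ × 896,463,481) = 231200 / 10022.46 ≈ 23.068 cm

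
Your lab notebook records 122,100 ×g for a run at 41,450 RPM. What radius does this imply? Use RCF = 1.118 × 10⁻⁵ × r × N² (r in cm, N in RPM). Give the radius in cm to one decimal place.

RCF = 1.118 × 10⁻⁵ × r × N²
122100 = 1.118 × 10⁻⁵ × r × (41450)²
r = 122100 / (1.118 × 10⁻⁵ × 1,718,102,500) = 122100 / 19208.39 ≈ 6.357 cm

6.4 cm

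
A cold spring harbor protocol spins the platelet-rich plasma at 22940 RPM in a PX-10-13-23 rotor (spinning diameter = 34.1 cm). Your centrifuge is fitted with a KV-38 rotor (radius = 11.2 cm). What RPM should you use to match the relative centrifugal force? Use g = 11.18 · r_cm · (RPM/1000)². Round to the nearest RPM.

Original rotor: r = 34.1 / 2 = 17.05 cm
RCF_original = 11.18 × 17.05 × (22.94)² = 11.18 × 17.05 × 526.2436 ≈ 100,312 × g
100,312 = 11.18 × 11.2 × (N/1000)²
(N/1000)² = 100,312 / 125.216 = 801.1117
N = 1000 × √801.1117 ≈ 28,303.9

≈ 28304 RPM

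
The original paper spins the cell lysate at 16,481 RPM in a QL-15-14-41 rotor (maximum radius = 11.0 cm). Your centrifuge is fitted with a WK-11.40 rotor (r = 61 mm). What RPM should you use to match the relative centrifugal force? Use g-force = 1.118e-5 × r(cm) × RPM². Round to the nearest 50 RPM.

22150 RPM

RCF_original = 1.118 × 10⁻⁵ × 11 × (16481)² = 1.118 × 10⁻⁵ × 11 × 271,623,361 ≈ 33,404.2 × g
Your rotor: r = 61 mm = 6.1 cm
33,404.2 = 1.118 × 10⁻⁵ × 6.1 × N²
N² = 33,404.2 / (6.8198 × 10⁻⁵) = 489,812,018
N ≈ √489,812,018 ≈ 22,131.7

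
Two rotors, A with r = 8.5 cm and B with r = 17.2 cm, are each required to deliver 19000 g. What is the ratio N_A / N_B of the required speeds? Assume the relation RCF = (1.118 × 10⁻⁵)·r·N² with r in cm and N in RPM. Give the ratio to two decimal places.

At fixed RCF, N ∝ 1/√r, so N_A/N_B = √(r_B/r_A) = √(17.2/8.5) = √2.023529 = 1.4225.

1.42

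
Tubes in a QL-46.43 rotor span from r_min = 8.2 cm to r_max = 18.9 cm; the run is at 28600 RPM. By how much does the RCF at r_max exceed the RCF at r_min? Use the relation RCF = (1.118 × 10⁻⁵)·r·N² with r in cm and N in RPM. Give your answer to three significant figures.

≈ 97800 x g

ΔRCF = 1.118 × 10⁻⁵ × (r_max − r_min) × N² = 1.118 × 10⁻⁵ × 10.7 × 817,960,000 ≈ 97,849.3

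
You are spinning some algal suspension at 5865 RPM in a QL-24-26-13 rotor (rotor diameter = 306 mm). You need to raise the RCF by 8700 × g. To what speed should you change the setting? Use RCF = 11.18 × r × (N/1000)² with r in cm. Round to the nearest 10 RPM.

N₂ ≈ 9230 RPM

r = 306 mm / 2 = 153 mm = 15.3 cm
Current RCF = 11.18 × 15.3 × (5.865)² = 11.18 × 15.3 × 34.398225 ≈ 5,884 × g
Target RCF = 5,884 + 8,700 = 14,584 × g
(N/1000)² = 14,584 / 171.054 = 85.25963
N = 1000 × √85.25963 ≈ 9,233.6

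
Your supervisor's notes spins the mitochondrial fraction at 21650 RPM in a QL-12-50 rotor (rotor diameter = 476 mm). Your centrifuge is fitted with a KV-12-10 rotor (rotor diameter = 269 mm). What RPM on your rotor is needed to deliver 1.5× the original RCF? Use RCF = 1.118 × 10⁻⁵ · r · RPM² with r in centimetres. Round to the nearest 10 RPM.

≈ 35270 RPM

Original rotor: r = 476 mm / 2 = 238 mm = 23.8 cm
RCF = 1.118 × 10⁻⁵ × r × N²
RCF_original = 1.118 × 10⁻⁵ × 23.8 × (21650)² = 1.118 × 10⁻⁵ × 23.8 × 468,722,500 ≈ 124,719.6 × g
Target RCF = 1.5 × 124,719.6 ≈ 187,079.4 × g
Your rotor: r = 269 mm / 2 = 134.5 mm = 13.45 cm
187,079.4 = 1.118 × 10⁻⁵ × 13.45 × N²
N² = 187,079.4 / (15.0371 × 10⁻⁵) = 1,244,118,879
N ≈ √1,244,118,879 ≈ 35,272.1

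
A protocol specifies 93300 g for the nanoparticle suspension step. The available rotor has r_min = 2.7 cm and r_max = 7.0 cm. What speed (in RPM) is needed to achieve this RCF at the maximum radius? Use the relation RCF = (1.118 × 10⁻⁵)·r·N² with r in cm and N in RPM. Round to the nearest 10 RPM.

Use r_max = 7.0 cm.
93,300 = 1.118 × 10⁻⁵ × 7 × N²
N² = 93,300 / (7.826 × 10⁻⁵) = 1,192,179,913
N ≈ √1,192,179,913 ≈ 34,528.0

N ≈ 34530 RPM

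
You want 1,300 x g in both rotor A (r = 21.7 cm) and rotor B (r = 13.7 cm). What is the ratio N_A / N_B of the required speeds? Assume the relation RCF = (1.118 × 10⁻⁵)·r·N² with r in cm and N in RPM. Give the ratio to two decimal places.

0.79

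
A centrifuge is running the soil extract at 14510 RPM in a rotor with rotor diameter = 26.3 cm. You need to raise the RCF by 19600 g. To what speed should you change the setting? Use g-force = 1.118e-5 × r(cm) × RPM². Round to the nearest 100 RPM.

r = 26.3 / 2 = 13.15 cm
Current RCF = 1.118 × 10⁻⁵ × 13.15 × (14510)² = 1.118 × 10⁻⁵ × 13.15 × 210,540,100 ≈ 30,953 × g
Target RCF = 30,953 + 19,600 = 50,553 × g
N² = 50,553 / (14.7017 × 10⁻⁵) = 343,858,193
N ≈ √343,858,193 ≈ 18,543.4

≈ 18500 RPM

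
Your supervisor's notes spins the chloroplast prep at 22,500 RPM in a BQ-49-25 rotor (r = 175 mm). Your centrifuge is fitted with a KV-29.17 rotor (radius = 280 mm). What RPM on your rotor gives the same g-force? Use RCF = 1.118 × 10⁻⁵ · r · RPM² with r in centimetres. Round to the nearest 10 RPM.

≈ 17790 RPM

Original rotor: r = 175 mm = 17.5 cm
RCF_original = 1.118 × 10⁻⁵ × 17.5 × (22500)² = 1.118 × 10⁻⁵ × 17.5 × 506,250,000 ≈ 99,047.8 × g
Your rotor: r = 280 mm = 28.0 cm
99,047.8 = 1.118 × 10⁻⁵ × 28 × N²
N² = 99,047.8 / (31.304 × 10⁻⁵) = 316,406,210
N ≈ √316,406,210 ≈ 17,787.8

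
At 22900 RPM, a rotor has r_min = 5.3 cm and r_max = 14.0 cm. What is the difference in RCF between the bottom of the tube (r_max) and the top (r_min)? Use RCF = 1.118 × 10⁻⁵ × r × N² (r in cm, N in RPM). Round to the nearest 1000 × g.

ΔRCF = 1.118 × 10⁻⁵ × (r_max − r_min) × N² = 1.118 × 10⁻⁵ × 8.7 × 524,410,000 ≈ 51,007.3

≈ 51000 x g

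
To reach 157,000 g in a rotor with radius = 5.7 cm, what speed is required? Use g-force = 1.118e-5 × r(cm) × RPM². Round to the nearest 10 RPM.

49640 RPM

157,000 = 1.118 × 10⁻⁵ × 5.7 × N²
N² = 157,000 / (6.3726 × 10⁻⁵) = 2,463,672,598
N ≈ √2,463,672,598 ≈ 49,635.4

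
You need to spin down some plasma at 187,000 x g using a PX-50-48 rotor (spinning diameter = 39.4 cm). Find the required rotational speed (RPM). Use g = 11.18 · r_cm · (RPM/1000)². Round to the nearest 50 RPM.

r = 39.4 / 2 = 19.7 cm
RCF = 11.18 × r × (N/1000)²
187,000 = 11.18 × 19.7 × (N/1000)²
(N/1000)² = 187,000 / 220.246 = 849.0506
N = 1000 × √849.0506 ≈ 29,138.5

N ≈ 29150 RPM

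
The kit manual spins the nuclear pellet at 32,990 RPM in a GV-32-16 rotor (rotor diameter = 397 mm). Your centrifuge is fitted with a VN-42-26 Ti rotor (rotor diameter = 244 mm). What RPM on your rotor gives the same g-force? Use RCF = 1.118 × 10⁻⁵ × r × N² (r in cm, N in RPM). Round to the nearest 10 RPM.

Original rotor: r = 397 mm / 2 = 198.5 mm = 19.85 cm
RCF_original = 1.118 × 10⁻⁵ × 19.85 × (32990)² = 1.118 × 10⁻⁵ × 19.85 × 1,088,340,100 ≈ 241,527.7 × g
Your rotor: r = 244 mm / 2 = 122 mm = 12.2 cm
241,527.7 = 1.118 × 10⁻⁵ × 12.2 × N²
N² = 241,527.7 / (13.6396 × 10⁻⁵) = 1,770,782,868
N ≈ √1,770,782,868 ≈ 42,080.7

42080 RPM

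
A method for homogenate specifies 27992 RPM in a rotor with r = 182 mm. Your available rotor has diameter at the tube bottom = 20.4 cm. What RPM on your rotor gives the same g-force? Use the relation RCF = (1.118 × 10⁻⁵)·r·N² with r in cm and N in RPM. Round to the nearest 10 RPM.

37390 RPM

Original rotor: r = 182 mm = 18.2 cm
RCF_original = 1.118 × 10⁻⁵ × 18.2 × (27992)² = 1.118 × 10⁻⁵ × 18.2 × 783,552,064 ≈ 159,434 × g
Your rotor: r = 20.4 / 2 = 10.2 cm
159,434 = 1.118 × 10⁻⁵ × 10.2 × N²
N² = 159,434 / (11.4036 × 10⁻⁵) = 1,398,102,354
N ≈ √1,398,102,354 ≈ 37,391.2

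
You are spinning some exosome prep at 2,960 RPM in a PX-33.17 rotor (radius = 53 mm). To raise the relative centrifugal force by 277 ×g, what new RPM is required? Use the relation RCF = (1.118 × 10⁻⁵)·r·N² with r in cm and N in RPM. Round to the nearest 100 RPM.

≈ 3700 RPM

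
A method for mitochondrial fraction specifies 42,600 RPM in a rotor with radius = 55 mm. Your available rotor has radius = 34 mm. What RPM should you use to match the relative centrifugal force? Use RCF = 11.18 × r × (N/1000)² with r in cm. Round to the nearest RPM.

Original rotor: r = 55 mm = 5.5 cm
RCF_original = 11.18 × 5.5 × (42.6)² = 11.18 × 5.5 × 1,814.76 ≈ 111,589.6 × g
Your rotor: r = 34 mm = 3.4 cm
111,589.6 = 11.18 × 3.4 × (N/1000)²
(N/1000)² = 111,589.6 / 38.012 = 2935.641
N = 1000 × √2935.641 ≈ 54,181.6

≈ 54182 RPM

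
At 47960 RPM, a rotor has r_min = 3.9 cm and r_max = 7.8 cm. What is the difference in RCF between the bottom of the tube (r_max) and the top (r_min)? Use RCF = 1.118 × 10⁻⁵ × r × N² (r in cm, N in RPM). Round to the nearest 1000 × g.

≈ 100000 × g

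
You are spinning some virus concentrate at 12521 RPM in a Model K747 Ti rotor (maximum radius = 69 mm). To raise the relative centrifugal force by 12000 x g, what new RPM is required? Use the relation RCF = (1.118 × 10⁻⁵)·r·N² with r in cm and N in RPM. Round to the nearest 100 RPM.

17700 RPM

r = 69 mm = 6.9 cm
Current RCF = 1.118 × 10⁻⁵ × 6.9 × (12521)² = 1.118 × 10⁻⁵ × 6.9 × 156,775,441 ≈ 12,094 × g
Target RCF = 12,094 + 12,000 = 24,094 × g
N² = 24,094 / (7.7142 × 10⁻⁵) = 312,333,100
N ≈ √312,333,100 ≈ 17,672.9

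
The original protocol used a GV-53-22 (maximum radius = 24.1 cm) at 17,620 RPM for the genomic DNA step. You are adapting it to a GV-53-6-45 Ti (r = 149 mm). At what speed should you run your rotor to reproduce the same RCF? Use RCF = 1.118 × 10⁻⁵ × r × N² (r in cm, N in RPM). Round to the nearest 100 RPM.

RCF_original = 1.118 × 10⁻⁵ × 24.1 × (17620)² = 1.118 × 10⁻⁵ × 24.1 × 310,464,400 ≈ 83,650.9 × g
Your rotor: r = 149 mm = 14.9 cm
83,650.9 = 1.118 × 10⁻⁵ × 14.9 × N²
N² = 83,650.9 / (16.6582 × 10⁻⁵) = 502,160,498
N ≈ √502,160,498 ≈ 22,408.9

≈ 22400 RPM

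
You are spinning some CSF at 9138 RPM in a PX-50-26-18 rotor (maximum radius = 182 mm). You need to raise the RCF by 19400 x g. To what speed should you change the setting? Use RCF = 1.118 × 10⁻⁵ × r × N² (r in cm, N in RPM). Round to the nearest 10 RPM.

13370 RPM

r = 182 mm = 18.2 cm
Current RCF = 1.118 × 10⁻⁵ × 18.2 × (9138)² = 1.118 × 10⁻⁵ × 18.2 × 83,503,044 ≈ 16,990.9 × g
Target RCF = 16,990.9 + 19,400 = 36,390.9 × g
N² = 36,390.9 / (20.3476 × 10⁻⁵) = 178,846,154
N ≈ √178,846,154 ≈ 13,373.3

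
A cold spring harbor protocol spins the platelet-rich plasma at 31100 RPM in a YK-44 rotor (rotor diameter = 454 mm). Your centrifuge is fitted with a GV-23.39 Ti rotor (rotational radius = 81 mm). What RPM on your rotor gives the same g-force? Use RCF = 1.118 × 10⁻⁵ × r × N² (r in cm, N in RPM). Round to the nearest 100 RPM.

Original rotor: r = 454 mm / 2 = 227 mm = 22.7 cm
RCF_original = 1.118 × 10⁻⁵ × 22.7 × (31100)² = 1.118 × 10⁻⁵ × 22.7 × 967,210,000 ≈ 245,464.4 × g
Your rotor: r = 81 mm = 8.1 cm
245,464.4 = 1.118 × 10⁻⁵ × 8.1 × N²
N² = 245,464.4 / (9.0558 × 10⁻⁵) = 2,710,576,647
N ≈ √2,710,576,647 ≈ 52,063.2

52100 RPM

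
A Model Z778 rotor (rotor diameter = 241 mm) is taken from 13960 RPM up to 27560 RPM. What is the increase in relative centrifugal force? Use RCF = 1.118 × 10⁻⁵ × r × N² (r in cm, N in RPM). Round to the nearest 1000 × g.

76000 ×g

r = 241 mm / 2 = 120.5 mm = 12.05 cm
RCF₁ = 1.118 × 10⁻⁵ × 12.05 × (13960)² = 1.118 × 10⁻⁵ × 12.05 × 194,881,600 ≈ 26,254.3 × g
RCF₂ = 1.118 × 10⁻⁵ × 12.05 × (27560)² = 1.118 × 10⁻⁵ × 12.05 × 759,553,600 ≈ 102,326.3 × g
Increase = 102,326.3 − 26,254.3 = 76,072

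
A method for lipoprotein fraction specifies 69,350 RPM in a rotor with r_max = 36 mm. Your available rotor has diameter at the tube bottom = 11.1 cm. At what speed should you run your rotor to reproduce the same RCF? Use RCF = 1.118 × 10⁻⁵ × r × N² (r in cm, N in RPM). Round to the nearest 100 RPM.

Original rotor: r = 36 mm = 3.6 cm
RCF = 1.118 × 10⁻⁵ × r × N²
RCF_original = 1.118 × 10⁻⁵ × 3.6 × (69350)² = 1.118 × 10⁻⁵ × 3.6 × 4,809,422,500 ≈ 193,569.6 × g
Your rotor: r = 11.1 / 2 = 5.55 cm
193,569.6 = 1.118 × 10⁻⁵ × 5.55 × N²
N² = 193,569.6 / (6.2049 × 10⁻⁵) = 3,119,624,813
N ≈ √3,119,624,813 ≈ 55,853.6

55900 RPM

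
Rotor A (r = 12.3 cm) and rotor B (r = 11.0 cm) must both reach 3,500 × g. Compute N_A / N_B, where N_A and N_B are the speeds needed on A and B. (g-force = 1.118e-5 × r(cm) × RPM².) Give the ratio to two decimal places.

0.95

At fixed RCF, N ∝ 1/√r, so N_A/N_B = √(r_B/r_A) = √(11.0/12.3) = √0.894309 = 0.9457.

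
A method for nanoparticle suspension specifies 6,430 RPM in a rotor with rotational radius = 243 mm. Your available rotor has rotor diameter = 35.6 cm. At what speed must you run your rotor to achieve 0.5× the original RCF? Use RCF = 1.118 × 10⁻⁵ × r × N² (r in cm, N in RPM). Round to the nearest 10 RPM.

≈ 5310 RPM

Original rotor: r = 243 mm = 24.3 cm
RCF_original = 1.118 × 10⁻⁵ × 24.3 × (6430)² = 1.118 × 10⁻⁵ × 24.3 × 41,344,900 ≈ 11,232.3 × g
Target RCF = 0.5 × 11,232.3 ≈ 5,616.1 × g
Your rotor: r = 35.6 / 2 = 17.8 cm
5,616.1 = 1.118 × 10⁻⁵ × 17.8 × N²
N² = 5,616.1 / (19.9004 × 10⁻⁵) = 28,221,041
N ≈ √28,221,041 ≈ 5,312.3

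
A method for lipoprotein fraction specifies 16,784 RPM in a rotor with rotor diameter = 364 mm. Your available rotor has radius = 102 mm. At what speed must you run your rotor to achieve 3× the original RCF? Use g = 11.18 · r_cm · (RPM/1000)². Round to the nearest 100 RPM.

38800 RPM

Original rotor: r = 364 mm / 2 = 182 mm = 18.2 cm
RCF_original = 11.18 × 18.2 × (16.784)² = 11.18 × 18.2 × 281.702656 ≈ 57,319.7 × g
Target RCF = 3 × 57,319.7 ≈ 171,959.1 × g
Your rotor: r = 102 mm = 10.2 cm
171,959.1 = 11.18 × 10.2 × (N/1000)²
(N/1000)² = 171,959.1 / 114.036 = 1507.937
N = 1000 × √1507.937 ≈ 38,832.2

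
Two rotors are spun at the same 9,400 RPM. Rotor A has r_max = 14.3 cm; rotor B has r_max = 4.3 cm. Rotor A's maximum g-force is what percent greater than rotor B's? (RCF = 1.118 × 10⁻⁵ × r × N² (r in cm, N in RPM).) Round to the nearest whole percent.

233%

At equal RPM, RCF scales linearly with r: ratio = 14.3 / 4.3 = 3.3256.
So rotor A delivers 232.6% more g-force.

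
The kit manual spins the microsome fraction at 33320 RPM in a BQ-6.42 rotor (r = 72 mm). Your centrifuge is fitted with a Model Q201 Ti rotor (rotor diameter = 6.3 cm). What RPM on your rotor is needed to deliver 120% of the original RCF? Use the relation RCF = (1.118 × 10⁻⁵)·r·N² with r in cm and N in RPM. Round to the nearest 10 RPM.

Original rotor: r = 72 mm = 7.2 cm
RCF_original = 1.118 × 10⁻⁵ × 7.2 × (33320)² = 1.118 × 10⁻⁵ × 7.2 × 1,110,222,400 ≈ 89,368.5 × g
Target RCF = 1.2 × 89,368.5 ≈ 107,242.2 × g
Your rotor: r = 6.3 / 2 = 3.15 cm
107,242.2 = 1.118 × 10⁻⁵ × 3.15 × N²
N² = 107,242.2 / (3.5217 × 10⁻⁵) = 3,045,182,724
N ≈ √3,045,182,724 ≈ 55,183.2

≈ 55180 RPM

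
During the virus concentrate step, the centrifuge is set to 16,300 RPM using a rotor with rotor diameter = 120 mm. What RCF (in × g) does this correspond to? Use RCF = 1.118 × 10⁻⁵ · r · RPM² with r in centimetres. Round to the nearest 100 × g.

17800 × g

r = 120 mm / 2 = 60 mm = 6 cm
RCF = 1.118 × 10⁻⁵ × 6 × (16300)² = 1.118 × 10⁻⁵ × 6 × 265,690,000 ≈ 17,822.5 × g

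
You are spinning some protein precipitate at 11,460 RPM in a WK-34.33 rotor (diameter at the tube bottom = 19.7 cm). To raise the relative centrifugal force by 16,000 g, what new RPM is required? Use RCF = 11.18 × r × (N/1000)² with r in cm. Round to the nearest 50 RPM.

N₂ ≈ 16650 RPM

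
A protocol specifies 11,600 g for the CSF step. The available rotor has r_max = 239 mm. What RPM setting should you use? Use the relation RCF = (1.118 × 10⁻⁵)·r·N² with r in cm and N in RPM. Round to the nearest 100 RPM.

r = 239 mm = 23.9 cm
11,600 = 1.118 × 10⁻⁵ × 23.9 × N²
N² = 11,600 / (26.7202 × 10⁻⁵) = 43,412,849
N ≈ √43,412,849 ≈ 6,588.8

≈ 6600 RPM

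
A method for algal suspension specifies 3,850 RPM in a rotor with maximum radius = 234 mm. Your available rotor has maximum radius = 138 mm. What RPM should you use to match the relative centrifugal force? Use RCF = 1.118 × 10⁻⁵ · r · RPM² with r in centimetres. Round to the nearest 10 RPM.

5010 RPM

Original rotor: r = 234 mm = 23.4 cm
RCF = 1.118 × 10⁻⁵ × r × N²
RCF_original = 1.118 × 10⁻⁵ × 23.4 × (3850)² = 1.118 × 10⁻⁵ × 23.4 × 14,822,500 ≈ 3,877.7 × g
Your rotor: r = 138 mm = 13.8 cm
3,877.7 = 1.118 × 10⁻⁵ × 13.8 × N²
N² = 3,877.7 / (15.4284 × 10⁻⁵) = 25,133,520
N ≈ √25,133,520 ≈ 5,013.3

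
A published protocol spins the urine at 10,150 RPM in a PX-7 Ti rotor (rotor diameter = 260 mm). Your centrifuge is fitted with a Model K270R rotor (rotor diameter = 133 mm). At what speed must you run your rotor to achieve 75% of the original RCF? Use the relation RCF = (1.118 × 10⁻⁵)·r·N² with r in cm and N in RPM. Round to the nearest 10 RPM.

Original rotor: r = 260 mm / 2 = 130 mm = 13 cm
RCF_original = 1.118 × 10⁻⁵ × 13 × (10150)² = 1.118 × 10⁻⁵ × 13 × 103,022,500 ≈ 14,973.3 × g
Target RCF = 0.75 × 14,973.3 ≈ 11,230 × g
Your rotor: r = 133 mm / 2 = 66.5 mm = 6.65 cm
11,230 = 1.118 × 10⁻⁵ × 6.65 × N²
N² = 11,230 / (7.4347 × 10⁻⁵) = 151,048,462
N ≈ √151,048,462 ≈ 12,290.2

≈ 12290 RPM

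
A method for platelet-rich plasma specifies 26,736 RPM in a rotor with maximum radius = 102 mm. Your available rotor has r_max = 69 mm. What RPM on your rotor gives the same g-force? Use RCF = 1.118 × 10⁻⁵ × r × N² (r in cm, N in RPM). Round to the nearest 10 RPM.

Original rotor: r = 102 mm = 10.2 cm
RCF_original = 1.118 × 10⁻⁵ × 10.2 × (26736)² = 1.118 × 10⁻⁵ × 10.2 × 714,813,696 ≈ 81,514.5 × g
Your rotor: r = 69 mm = 6.9 cm
81,514.5 = 1.118 × 10⁻⁵ × 6.9 × N²
N² = 81,514.5 / (7.7142 × 10⁻⁵) = 1,056,681,185
N ≈ √1,056,681,185 ≈ 32,506.6

≈ 32510 RPM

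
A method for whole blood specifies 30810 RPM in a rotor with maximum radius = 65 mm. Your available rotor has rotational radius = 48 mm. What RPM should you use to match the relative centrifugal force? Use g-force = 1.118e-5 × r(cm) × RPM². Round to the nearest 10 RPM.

Original rotor: r = 65 mm = 6.5 cm
RCF_original = 1.118 × 10⁻⁵ × 6.5 × (30810)² = 1.118 × 10⁻⁵ × 6.5 × 949,256,100 ≈ 68,982.4 × g
Your rotor: r = 48 mm = 4.8 cm
68,982.4 = 1.118 × 10⁻⁵ × 4.8 × N²
N² = 68,982.4 / (5.3664 × 10⁻⁵) = 1,285,450,209
N ≈ √1,285,450,209 ≈ 35,853.2

≈ 35850 RPM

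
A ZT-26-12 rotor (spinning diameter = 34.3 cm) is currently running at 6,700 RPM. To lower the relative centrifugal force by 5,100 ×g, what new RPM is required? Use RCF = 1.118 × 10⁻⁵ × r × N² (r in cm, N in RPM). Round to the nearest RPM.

4277 RPM

r = 34.3 / 2 = 17.15 cm
Current RCF = 1.118 × 10⁻⁵ × 17.15 × (6700)² = 1.118 × 10⁻⁵ × 17.15 × 44,890,000 ≈ 8,607.1 × g
Target RCF = 8,607.1 − 5,100 = 3,507.1 × g
N² = 3,507.1 / (19.1737 × 10⁻⁵) = 18,291,201
N ≈ √18,291,201 ≈ 4,276.8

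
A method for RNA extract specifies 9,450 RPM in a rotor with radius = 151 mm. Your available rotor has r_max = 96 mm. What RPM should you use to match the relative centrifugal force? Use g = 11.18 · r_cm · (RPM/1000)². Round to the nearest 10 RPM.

11850 RPM

Original rotor: r = 151 mm = 15.1 cm
RCF_original = 11.18 × 15.1 × (9.45)² = 11.18 × 15.1 × 89.3025 ≈ 15,075.9 × g
Your rotor: r = 96 mm = 9.6 cm
15,075.9 = 11.18 × 9.6 × (N/1000)²
(N/1000)² = 15,075.9 / 107.328 = 140.4657
N = 1000 × √140.4657 ≈ 11,851.8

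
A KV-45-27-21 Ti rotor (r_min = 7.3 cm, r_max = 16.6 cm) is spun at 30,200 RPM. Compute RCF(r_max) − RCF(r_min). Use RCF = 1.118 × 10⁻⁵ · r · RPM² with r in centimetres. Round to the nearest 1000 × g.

ΔRCF = 1.118 × 10⁻⁵ × (r_max − r_min) × N² = 1.118 × 10⁻⁵ × 9.3 × 912,040,000 ≈ 94,828.4

95000 ×g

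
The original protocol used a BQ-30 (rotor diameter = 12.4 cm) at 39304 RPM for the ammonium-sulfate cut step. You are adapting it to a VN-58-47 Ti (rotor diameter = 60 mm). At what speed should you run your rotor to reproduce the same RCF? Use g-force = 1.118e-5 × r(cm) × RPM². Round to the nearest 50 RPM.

Original rotor: r = 12.4 / 2 = 6.2 cm
RCF = 1.118 × 10⁻⁵ × r × N²
RCF_original = 1.118 × 10⁻⁵ × 6.2 × (39304)² = 1.118 × 10⁻⁵ × 6.2 × 1,544,804,416 ≈ 107,079.7 × g
Your rotor: r = 60 mm / 2 = 30 mm = 3 cm
107,079.7 = 1.118 × 10⁻⁵ × 3 × N²
N² = 107,079.7 / (3.354 × 10⁻⁵) = 3,192,596,899
N ≈ √3,192,596,899 ≈ 56,503.1

56500 RPM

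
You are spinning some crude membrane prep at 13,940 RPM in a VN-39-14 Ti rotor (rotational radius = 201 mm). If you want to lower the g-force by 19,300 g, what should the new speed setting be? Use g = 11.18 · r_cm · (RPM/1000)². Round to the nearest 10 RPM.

10410 RPM

r = 201 mm = 20.1 cm
Current RCF = 11.18 × 20.1 × (13.94)² = 11.18 × 20.1 × 194.3236 ≈ 43,668 × g
Target RCF = 43,668 − 19,300 = 24,368 × g
(N/1000)² = 24,368 / 224.718 = 108.4381
N = 1000 × √108.4381 ≈ 10,413.4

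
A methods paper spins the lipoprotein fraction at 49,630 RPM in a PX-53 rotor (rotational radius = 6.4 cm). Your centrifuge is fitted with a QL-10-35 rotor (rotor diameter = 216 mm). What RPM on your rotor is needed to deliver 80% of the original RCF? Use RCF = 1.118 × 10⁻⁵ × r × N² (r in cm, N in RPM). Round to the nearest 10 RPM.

34170 RPM

RCF = 1.118 × 10⁻⁵ × r × N²
RCF_original = 1.118 × 10⁻⁵ × 6.4 × (49630)² = 1.118 × 10⁻⁵ × 6.4 × 2,463,136,900 ≈ 176,242.4 × g
Target RCF = 0.8 × 176,242.4 ≈ 140,993.9 × g
Your rotor: r = 216 mm / 2 = 108 mm = 10.8 cm
140,993.9 = 1.118 × 10⁻⁵ × 10.8 × N²
N² = 140,993.9 / (12.0744 × 10⁻⁵) = 1,167,709,369
N ≈ √1,167,709,369 ≈ 34,171.8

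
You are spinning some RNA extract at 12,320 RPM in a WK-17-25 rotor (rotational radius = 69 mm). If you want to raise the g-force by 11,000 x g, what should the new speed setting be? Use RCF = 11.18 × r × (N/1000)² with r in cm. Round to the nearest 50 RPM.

N₂ ≈ 17150 RPM

r = 69 mm = 6.9 cm
Current RCF = 11.18 × 6.9 × (12.32)² = 11.18 × 6.9 × 151.7824 ≈ 11,708.8 × g
Target RCF = 11,708.8 + 11,000 = 22,708.8 × g
(N/1000)² = 22,708.8 / 77.142 = 294.3766
N = 1000 × √294.3766 ≈ 17,157.4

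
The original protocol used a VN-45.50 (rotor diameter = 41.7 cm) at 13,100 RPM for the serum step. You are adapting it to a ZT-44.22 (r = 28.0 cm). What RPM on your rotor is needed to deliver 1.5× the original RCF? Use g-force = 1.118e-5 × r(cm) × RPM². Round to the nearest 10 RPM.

13840 RPM

Original rotor: r = 41.7 / 2 = 20.85 cm
RCF_original = 1.118 × 10⁻⁵ × 20.85 × (13100)² = 1.118 × 10⁻⁵ × 20.85 × 171,610,000 ≈ 40,002.8 × g
Target RCF = 1.5 × 40,002.8 ≈ 60,004.2 × g
60,004.2 = 1.118 × 10⁻⁵ × 28 × N²
N² = 60,004.2 / (31.304 × 10⁻⁵) = 191,682,213
N ≈ √191,682,213 ≈ 13,844.9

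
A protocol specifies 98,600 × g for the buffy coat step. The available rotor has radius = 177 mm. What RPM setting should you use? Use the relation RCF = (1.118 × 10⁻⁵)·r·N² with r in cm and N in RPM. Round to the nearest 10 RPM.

r = 177 mm = 17.7 cm
RCF = 1.118 × 10⁻⁵ × r × N²
98,600 = 1.118 × 10⁻⁵ × 17.7 × N²
N² = 98,600 / (19.7886 × 10⁻⁵) = 498,266,679
N ≈ √498,266,679 ≈ 22,321.9

22320 RPM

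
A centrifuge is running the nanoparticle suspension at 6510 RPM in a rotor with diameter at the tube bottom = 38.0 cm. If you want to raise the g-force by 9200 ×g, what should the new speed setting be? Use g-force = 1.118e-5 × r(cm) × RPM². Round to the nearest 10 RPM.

N₂ ≈ 9260 RPM

r = 38.0 / 2 = 19 cm
Current RCF = 1.118 × 10⁻⁵ × 19 × (6510)² = 1.118 × 10⁻⁵ × 19 × 42,380,100 ≈ 9,002.4 × g
Target RCF = 9,002.4 + 9,200 = 18,202.4 × g
N² = 18,202.4 / (21.242 × 10⁻⁵) = 85,690,613
N ≈ √85,690,613 ≈ 9,256.9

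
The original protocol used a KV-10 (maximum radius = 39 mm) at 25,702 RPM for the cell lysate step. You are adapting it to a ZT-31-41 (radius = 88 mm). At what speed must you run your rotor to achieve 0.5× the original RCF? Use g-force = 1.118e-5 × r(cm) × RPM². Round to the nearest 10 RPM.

Original rotor: r = 39 mm = 3.9 cm
RCF = 1.118 × 10⁻⁵ × r × N²
RCF_original = 1.118 × 10⁻⁵ × 3.9 × (25702)² = 1.118 × 10⁻⁵ × 3.9 × 660,592,804 ≈ 28,803.2 × g
Target RCF = 0.5 × 28,803.2 ≈ 14,401.6 × g
Your rotor: r = 88 mm = 8.8 cm
14,401.6 = 1.118 × 10⁻⁵ × 8.8 × N²
N² = 14,401.6 / (9.8384 × 10⁻⁵) = 146,381,525
N ≈ √146,381,525 ≈ 12,098.8

≈ 12100 RPM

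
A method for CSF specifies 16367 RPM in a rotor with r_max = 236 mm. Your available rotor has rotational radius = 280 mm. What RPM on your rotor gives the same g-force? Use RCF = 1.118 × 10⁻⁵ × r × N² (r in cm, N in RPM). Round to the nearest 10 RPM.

Original rotor: r = 236 mm = 23.6 cm
RCF_original = 1.118 × 10⁻⁵ × 23.6 × (16367)² = 1.118 × 10⁻⁵ × 23.6 × 267,878,689 ≈ 70,679.3 × g
Your rotor: r = 280 mm = 28.0 cm
70,679.3 = 1.118 × 10⁻⁵ × 28 × N²
N² = 70,679.3 / (31.304 × 10⁻⁵) = 225,783,606
N ≈ √225,783,606 ≈ 15,026.1

≈ 15030 RPM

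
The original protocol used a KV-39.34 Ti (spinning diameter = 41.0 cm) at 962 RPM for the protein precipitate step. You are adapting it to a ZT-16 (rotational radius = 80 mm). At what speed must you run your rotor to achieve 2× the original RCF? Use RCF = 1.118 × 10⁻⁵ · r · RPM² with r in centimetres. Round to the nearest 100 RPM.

≈ 2200 RPM

Original rotor: r = 41.0 / 2 = 20.5 cm
RCF_original = 1.118 × 10⁻⁵ × 20.5 × (962)² = 1.118 × 10⁻⁵ × 20.5 × 925,444 ≈ 212.1 × g
Target RCF = 2 × 212.1 ≈ 424.2 × g
Your rotor: r = 80 mm = 8.0 cm
424.2 = 1.118 × 10⁻⁵ × 8 × N²
N² = 424.2 / (8.944 × 10⁻⁵) = 4,742,844
N ≈ √4,742,844 ≈ 2,177.8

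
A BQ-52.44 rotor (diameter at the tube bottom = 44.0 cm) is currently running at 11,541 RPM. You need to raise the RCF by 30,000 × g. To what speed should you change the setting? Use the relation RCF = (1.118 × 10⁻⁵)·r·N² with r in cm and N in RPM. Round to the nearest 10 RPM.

r = 44.0 / 2 = 22 cm
Current RCF = 1.118 × 10⁻⁵ × 22 × (11541)² = 1.118 × 10⁻⁵ × 22 × 133,194,681 ≈ 32,760.6 × g
Target RCF = 32,760.6 + 30,000 = 62,760.6 × g
N² = 62,760.6 / (24.596 × 10⁻⁵) = 255,165,881
N ≈ √255,165,881 ≈ 15,973.9

N₂ ≈ 15970 RPM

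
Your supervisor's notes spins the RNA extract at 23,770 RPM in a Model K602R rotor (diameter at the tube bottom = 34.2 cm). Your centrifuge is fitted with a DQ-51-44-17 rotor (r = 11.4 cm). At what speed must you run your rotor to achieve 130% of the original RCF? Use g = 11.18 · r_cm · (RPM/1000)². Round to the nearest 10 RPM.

≈ 33190 RPM

Original rotor: r = 34.2 / 2 = 17.1 cm
RCF_original = 11.18 × 17.1 × (23.77)² = 11.18 × 17.1 × 565.0129 ≈ 108,018 × g
Target RCF = 1.3 × 108,018 ≈ 140,423.4 × g
140,423.4 = 11.18 × 11.4 × (N/1000)²
(N/1000)² = 140,423.4 / 127.452 = 1101.775
N = 1000 × √1101.775 ≈ 33,193.0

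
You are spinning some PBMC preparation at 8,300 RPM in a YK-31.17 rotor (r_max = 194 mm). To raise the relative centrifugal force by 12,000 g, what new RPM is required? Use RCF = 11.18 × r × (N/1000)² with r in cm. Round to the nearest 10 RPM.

N₂ ≈ 11150 RPM

r = 194 mm = 19.4 cm
Current RCF = 11.18 × 19.4 × (8.3)² = 11.18 × 19.4 × 68.89 ≈ 14,941.7 × g
Target RCF = 14,941.7 + 12,000 = 26,941.7 × g
(N/1000)² = 26,941.7 / 216.892 = 124.2171
N = 1000 × √124.2171 ≈ 11,145.3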